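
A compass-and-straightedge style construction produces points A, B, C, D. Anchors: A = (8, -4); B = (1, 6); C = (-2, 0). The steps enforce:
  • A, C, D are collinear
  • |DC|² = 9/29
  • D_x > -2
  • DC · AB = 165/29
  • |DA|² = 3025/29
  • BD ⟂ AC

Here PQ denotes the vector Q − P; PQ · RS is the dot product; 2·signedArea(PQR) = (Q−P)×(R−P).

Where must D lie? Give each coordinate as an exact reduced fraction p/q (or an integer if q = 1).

D = (-43/29, -6/29)

1. D_x = -43/29  [A, C, D are collinear ∩ BD ⟂ AC]
2. D_y = -6/29  [A, C, D are collinear ∩ BD ⟂ AC]
   → D = (-43/29, -6/29)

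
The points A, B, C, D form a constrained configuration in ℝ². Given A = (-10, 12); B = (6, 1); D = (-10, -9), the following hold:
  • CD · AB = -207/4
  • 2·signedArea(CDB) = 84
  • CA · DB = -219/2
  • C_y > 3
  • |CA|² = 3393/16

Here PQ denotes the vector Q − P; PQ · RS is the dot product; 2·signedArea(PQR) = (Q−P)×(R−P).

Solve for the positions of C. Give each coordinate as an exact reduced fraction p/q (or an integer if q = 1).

C = (2, 15/4)

1. C_x = 2  [2·signedArea(CDB) = 84 ∩ CA · DB = -219/2]
2. C_y = 15/4  [2·signedArea(CDB) = 84 ∩ CA · DB = -219/2]
   → C = (2, 15/4)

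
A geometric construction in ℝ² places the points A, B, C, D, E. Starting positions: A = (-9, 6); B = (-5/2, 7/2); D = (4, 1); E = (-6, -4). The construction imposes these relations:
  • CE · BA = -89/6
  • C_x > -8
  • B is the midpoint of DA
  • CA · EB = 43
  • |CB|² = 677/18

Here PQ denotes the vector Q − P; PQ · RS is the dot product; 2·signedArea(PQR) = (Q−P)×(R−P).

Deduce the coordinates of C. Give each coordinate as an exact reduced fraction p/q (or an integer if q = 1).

1. C_x = -7  [CE · BA = -89/6 ∩ CA · EB = 43]
2. C_y = -2/3  [CE · BA = -89/6 ∩ CA · EB = 43]
   → C = (-7, -2/3)

C = (-7, -2/3)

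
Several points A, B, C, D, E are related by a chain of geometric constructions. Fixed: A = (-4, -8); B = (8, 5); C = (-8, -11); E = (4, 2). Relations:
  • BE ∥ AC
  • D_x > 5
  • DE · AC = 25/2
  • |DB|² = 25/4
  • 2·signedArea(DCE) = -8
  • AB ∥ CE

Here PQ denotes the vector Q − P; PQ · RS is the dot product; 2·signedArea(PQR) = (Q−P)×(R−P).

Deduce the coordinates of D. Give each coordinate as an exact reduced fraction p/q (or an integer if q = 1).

D = (6, 7/2)

1. D_x = 6  [DE · AC = 25/2 ∩ 2·signedArea(DCE) = -8]
2. D_y = 7/2  [DE · AC = 25/2 ∩ 2·signedArea(DCE) = -8]
   → D = (6, 7/2)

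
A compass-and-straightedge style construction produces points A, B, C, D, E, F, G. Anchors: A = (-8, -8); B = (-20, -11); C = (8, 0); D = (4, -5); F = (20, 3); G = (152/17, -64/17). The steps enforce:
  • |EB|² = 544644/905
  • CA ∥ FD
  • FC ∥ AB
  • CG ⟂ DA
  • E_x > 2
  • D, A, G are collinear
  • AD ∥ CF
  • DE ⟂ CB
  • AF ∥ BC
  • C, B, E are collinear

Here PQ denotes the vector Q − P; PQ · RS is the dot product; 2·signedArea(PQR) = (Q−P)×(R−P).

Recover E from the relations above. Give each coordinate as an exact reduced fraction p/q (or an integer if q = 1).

E = (2564/905, -1837/905)

1. E_x = 2564/905  [C, B, E are collinear ∩ DE ⟂ CB]
2. E_y = -1837/905  [C, B, E are collinear ∩ DE ⟂ CB]
   → E = (2564/905, -1837/905)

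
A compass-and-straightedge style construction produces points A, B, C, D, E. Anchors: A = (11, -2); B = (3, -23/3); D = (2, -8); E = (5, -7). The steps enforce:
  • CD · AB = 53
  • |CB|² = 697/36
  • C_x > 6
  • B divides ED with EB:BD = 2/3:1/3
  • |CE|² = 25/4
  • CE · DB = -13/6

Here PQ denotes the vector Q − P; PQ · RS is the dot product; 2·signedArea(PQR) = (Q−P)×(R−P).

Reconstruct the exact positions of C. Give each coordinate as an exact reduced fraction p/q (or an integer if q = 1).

1. C_x = 13/2  [CD · AB = 53 ∩ CE · DB = -13/6]
2. C_y = -5  [CD · AB = 53 ∩ CE · DB = -13/6]
   → C = (13/2, -5)

C = (13/2, -5)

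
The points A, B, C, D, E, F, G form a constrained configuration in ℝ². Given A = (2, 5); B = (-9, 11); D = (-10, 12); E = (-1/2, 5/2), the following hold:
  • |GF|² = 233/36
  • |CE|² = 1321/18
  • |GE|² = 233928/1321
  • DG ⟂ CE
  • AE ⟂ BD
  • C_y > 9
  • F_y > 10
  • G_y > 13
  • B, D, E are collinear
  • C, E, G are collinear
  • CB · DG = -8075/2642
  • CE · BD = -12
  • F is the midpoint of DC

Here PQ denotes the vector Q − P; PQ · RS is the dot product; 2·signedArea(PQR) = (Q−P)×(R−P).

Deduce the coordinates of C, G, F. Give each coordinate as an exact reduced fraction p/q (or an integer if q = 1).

C = (-17/3, 28/3)
F = (-47/6, 32/3)
G = (-22525/2642, 34649/2642)

1. C_x = -17/3  [line 1·x + -1·y + 15 = 0 ∩ |CE|² = 1321/18]
2. C_y = 28/3  [line 1·x + -1·y + 15 = 0 ∩ |CE|² = 1321/18]
   → C = (-17/3, 28/3)
3. G_x = -22525/2642  [C, E, G are collinear ∩ DG ⟂ CE]
4. G_y = 34649/2642  [C, E, G are collinear ∩ DG ⟂ CE]
   → G = (-22525/2642, 34649/2642)
5. F_x = -47/6  [F is the midpoint of DC]
6. F_y = 32/3  [F is the midpoint of DC]
   → F = (-47/6, 32/3)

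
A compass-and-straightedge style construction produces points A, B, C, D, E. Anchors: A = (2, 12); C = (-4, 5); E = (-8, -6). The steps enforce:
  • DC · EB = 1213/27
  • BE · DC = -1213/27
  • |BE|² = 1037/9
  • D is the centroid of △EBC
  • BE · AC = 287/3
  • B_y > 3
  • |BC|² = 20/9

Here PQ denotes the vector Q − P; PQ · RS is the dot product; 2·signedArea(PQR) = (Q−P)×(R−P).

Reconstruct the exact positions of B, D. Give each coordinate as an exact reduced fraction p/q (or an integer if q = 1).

1. B_x = -10/3  [line 6·x + 7·y + -17/3 = 0 ∩ |BE|² = 1037/9]
2. B_y = 11/3  [line 6·x + 7·y + -17/3 = 0 ∩ |BE|² = 1037/9]
   → B = (-10/3, 11/3)
3. D_x = -46/9  [D is the centroid of △EBC]
4. D_y = 8/9  [D is the centroid of △EBC]
   → D = (-46/9, 8/9)

B = (-10/3, 11/3)
D = (-46/9, 8/9)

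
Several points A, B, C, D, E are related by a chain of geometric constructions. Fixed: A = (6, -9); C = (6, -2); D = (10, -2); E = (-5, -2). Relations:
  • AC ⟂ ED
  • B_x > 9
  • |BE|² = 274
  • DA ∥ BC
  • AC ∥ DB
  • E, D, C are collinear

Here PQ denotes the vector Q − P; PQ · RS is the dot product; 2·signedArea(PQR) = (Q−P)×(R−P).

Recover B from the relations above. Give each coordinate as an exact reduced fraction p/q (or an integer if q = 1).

B = (10, 5)

1. B_x = 10  [DA ∥ BC ∩ AC ∥ DB]
2. B_y = 5  [DA ∥ BC ∩ AC ∥ DB]
   → B = (10, 5)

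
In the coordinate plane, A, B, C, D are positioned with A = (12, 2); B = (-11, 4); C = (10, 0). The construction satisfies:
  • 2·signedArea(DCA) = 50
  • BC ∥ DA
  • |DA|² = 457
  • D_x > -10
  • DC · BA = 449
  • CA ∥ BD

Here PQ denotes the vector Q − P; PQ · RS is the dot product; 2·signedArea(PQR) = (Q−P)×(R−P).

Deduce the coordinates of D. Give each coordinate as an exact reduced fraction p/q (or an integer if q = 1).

1. D_x = -9  [BC ∥ DA ∩ CA ∥ BD]
2. D_y = 6  [BC ∥ DA ∩ CA ∥ BD]
   → D = (-9, 6)

D = (-9, 6)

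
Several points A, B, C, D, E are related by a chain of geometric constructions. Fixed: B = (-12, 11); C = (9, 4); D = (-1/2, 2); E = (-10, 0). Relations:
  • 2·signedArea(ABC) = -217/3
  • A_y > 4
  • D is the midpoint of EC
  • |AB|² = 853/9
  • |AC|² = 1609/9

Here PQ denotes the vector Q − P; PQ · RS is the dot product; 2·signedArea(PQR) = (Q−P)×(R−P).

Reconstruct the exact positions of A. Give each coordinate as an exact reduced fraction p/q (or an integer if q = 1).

1. A_x = -13/3  [line 7·x + 21·y + -224/3 = 0 ∩ |AC|² = 1609/9]
2. A_y = 5  [line 7·x + 21·y + -224/3 = 0 ∩ |AC|² = 1609/9]
   → A = (-13/3, 5)

A = (-13/3, 5)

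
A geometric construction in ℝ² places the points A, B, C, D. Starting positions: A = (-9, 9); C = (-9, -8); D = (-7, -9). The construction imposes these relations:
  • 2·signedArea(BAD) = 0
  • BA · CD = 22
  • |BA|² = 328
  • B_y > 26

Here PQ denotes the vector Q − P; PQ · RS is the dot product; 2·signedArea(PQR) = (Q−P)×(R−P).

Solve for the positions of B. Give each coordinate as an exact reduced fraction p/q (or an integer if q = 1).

1. B_x = -11  [2·signedArea(BAD) = 0 ∩ BA · CD = 22]
2. B_y = 27  [2·signedArea(BAD) = 0 ∩ BA · CD = 22]
   → B = (-11, 27)

B = (-11, 27)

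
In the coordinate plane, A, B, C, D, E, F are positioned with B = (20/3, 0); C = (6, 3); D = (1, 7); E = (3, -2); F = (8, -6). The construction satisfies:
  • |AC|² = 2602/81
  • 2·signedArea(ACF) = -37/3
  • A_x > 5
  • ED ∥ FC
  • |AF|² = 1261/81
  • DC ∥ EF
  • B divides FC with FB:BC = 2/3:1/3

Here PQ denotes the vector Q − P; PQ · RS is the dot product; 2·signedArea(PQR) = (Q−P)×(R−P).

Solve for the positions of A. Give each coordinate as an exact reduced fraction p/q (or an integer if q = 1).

A = (53/9, -8/3)

1. A_x = 53/9  [line 9·x + 2·y + -143/3 = 0 ∩ |AC|² = 2602/81]
2. A_y = -8/3  [line 9·x + 2·y + -143/3 = 0 ∩ |AC|² = 2602/81]
   → A = (53/9, -8/3)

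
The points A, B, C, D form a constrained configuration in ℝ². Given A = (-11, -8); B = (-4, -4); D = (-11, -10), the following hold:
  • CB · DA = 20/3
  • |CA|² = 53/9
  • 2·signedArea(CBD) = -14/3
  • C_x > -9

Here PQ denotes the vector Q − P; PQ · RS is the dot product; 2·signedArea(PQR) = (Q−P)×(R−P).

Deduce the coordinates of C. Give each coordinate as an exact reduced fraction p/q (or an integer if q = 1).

C = (-26/3, -22/3)

1. C_x = -26/3  [CB · DA = 20/3 ∩ 2·signedArea(CBD) = -14/3]
2. C_y = -22/3  [CB · DA = 20/3 ∩ 2·signedArea(CBD) = -14/3]
   → C = (-26/3, -22/3)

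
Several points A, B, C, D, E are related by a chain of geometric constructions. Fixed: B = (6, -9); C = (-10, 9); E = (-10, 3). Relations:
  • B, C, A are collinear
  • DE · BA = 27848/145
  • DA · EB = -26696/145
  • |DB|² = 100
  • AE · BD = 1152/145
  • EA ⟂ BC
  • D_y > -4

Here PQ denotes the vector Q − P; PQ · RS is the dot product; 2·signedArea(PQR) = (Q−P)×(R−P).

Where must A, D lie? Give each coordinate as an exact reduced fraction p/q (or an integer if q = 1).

A = (-1018/145, 819/145)
D = (-2, -3)

1. A_x = -1018/145  [B, C, A are collinear ∩ EA ⟂ BC]
2. A_y = 819/145  [B, C, A are collinear ∩ EA ⟂ BC]
   → A = (-1018/145, 819/145)
3. D_x = -2  [DE · BA = 27848/145 ∩ AE · BD = 1152/145]
4. D_y = -3  [DE · BA = 27848/145 ∩ AE · BD = 1152/145]
   → D = (-2, -3)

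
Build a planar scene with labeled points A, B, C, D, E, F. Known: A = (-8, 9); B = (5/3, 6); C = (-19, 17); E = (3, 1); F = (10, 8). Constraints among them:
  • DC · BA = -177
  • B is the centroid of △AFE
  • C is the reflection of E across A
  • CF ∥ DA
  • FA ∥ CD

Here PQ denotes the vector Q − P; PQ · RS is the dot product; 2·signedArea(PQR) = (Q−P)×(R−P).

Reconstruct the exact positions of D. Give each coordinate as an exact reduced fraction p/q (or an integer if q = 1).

1. D_x = -37  [CF ∥ DA ∩ FA ∥ CD]
2. D_y = 18  [CF ∥ DA ∩ FA ∥ CD]
   → D = (-37, 18)

D = (-37, 18)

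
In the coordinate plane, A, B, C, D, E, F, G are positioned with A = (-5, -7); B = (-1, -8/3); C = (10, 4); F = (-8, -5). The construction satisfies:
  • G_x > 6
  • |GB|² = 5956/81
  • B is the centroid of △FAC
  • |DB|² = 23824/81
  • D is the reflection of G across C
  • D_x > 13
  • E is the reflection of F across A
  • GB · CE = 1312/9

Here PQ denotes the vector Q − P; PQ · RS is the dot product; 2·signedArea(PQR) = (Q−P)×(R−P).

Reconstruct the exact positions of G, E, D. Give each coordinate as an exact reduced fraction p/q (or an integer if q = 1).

D = (41/3, 56/9)
E = (-2, -9)
G = (19/3, 16/9)

1. E_x = -2  [E is the reflection of F across A]
2. E_y = -9  [E is the reflection of F across A]
   → E = (-2, -9)
3. G_x = 19/3  [line 12·x + 13·y + -892/9 = 0 ∩ |GB|² = 5956/81]
4. G_y = 16/9  [line 12·x + 13·y + -892/9 = 0 ∩ |GB|² = 5956/81]
   → G = (19/3, 16/9)
5. D_x = 41/3  [D is the reflection of G across C]
6. D_y = 56/9  [D is the reflection of G across C]
   → D = (41/3, 56/9)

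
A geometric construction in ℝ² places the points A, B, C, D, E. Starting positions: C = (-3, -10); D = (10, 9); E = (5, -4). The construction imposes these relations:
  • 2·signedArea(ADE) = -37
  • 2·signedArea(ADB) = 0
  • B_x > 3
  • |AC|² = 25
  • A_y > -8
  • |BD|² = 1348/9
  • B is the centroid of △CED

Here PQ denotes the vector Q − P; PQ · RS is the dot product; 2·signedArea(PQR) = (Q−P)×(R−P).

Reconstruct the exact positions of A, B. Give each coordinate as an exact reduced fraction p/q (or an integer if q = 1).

1. A_x = 1  [line 13·x + -5·y + -48 = 0 ∩ |AC|² = 25]
2. A_y = -7  [line 13·x + -5·y + -48 = 0 ∩ |AC|² = 25]
   → A = (1, -7)
3. B_x = 4  [2·signedArea(ADB) = 0 ∩ B is the centroid of △CED]
4. B_y = -5/3  [2·signedArea(ADB) = 0 ∩ B is the centroid of △CED]
   → B = (4, -5/3)

A = (1, -7)
B = (4, -5/3)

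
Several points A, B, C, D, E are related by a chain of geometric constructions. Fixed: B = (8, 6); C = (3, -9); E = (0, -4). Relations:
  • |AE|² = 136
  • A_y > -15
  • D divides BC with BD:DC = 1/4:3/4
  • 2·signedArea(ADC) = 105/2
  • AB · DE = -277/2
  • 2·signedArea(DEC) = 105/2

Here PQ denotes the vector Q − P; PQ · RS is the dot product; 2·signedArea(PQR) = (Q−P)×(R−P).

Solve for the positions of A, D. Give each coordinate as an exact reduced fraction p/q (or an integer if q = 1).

1. D_x = 27/4  [D divides BC with BD:DC = 1/4:3/4]
2. D_y = 9/4  [D divides BC with BD:DC = 1/4:3/4]
   → D = (27/4, 9/4)
3. A_x = 6  [2·signedArea(ADC) = 105/2 ∩ AB · DE = -277/2]
4. A_y = -14  [2·signedArea(ADC) = 105/2 ∩ AB · DE = -277/2]
   → A = (6, -14)

A = (6, -14)
D = (27/4, 9/4)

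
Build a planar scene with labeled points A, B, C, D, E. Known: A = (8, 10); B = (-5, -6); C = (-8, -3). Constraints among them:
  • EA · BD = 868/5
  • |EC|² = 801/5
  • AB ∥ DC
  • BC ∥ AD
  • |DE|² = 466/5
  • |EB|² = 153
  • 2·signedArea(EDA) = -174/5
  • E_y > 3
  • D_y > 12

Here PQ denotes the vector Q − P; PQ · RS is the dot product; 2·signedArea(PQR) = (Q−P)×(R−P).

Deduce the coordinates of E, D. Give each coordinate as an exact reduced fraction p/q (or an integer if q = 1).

1. D_x = 5  [AB ∥ DC ∩ BC ∥ AD]
2. D_y = 13  [AB ∥ DC ∩ BC ∥ AD]
   → D = (5, 13)
3. E_x = 14/5  [2·signedArea(EDA) = -174/5 ∩ EA · BD = 868/5]
4. E_y = 18/5  [2·signedArea(EDA) = -174/5 ∩ EA · BD = 868/5]
   → E = (14/5, 18/5)

D = (5, 13)
E = (14/5, 18/5)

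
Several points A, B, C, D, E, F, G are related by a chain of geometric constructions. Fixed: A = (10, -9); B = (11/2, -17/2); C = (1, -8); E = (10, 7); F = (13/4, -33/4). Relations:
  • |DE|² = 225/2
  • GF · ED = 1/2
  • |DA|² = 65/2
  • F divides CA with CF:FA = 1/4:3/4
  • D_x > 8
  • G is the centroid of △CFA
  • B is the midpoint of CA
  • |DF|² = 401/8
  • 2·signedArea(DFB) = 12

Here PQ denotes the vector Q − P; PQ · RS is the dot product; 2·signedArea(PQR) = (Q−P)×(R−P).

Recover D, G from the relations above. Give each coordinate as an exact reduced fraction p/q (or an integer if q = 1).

D = (17/2, -7/2)
G = (19/4, -101/12)

1. D_x = 17/2  [line 1/4·x + 9/4·y + 23/4 = 0 ∩ |DF|² = 401/8]
2. D_y = -7/2  [line 1/4·x + 9/4·y + 23/4 = 0 ∩ |DF|² = 401/8]
   → D = (17/2, -7/2)
3. G_x = 19/4  [G is the centroid of △CFA]
4. G_y = -101/12  [G is the centroid of △CFA]
   → G = (19/4, -101/12)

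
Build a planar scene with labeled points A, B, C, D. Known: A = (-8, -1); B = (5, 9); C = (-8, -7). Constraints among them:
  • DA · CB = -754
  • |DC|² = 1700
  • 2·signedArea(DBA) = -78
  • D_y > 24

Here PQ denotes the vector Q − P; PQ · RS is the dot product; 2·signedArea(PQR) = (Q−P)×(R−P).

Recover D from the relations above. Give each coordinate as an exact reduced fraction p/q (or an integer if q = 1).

D = (18, 25)

1. D_x = 18  [2·signedArea(DBA) = -78 ∩ DA · CB = -754]
2. D_y = 25  [2·signedArea(DBA) = -78 ∩ DA · CB = -754]
   → D = (18, 25)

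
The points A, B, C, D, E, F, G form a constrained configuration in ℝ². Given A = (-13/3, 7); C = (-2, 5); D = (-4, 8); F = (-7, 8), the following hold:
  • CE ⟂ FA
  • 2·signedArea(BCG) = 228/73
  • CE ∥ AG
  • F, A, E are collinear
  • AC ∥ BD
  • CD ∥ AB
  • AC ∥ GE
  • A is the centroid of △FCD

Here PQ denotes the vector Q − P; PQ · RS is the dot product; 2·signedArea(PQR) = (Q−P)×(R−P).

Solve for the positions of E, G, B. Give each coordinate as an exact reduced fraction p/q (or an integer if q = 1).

B = (-19/3, 10)
E = (-119/73, 437/73)
G = (-868/219, 583/73)

1. E_x = -119/73  [F, A, E are collinear ∩ CE ⟂ FA]
2. E_y = 437/73  [F, A, E are collinear ∩ CE ⟂ FA]
   → E = (-119/73, 437/73)
3. G_x = -868/219  [AC ∥ GE ∩ CE ∥ AG]
4. G_y = 583/73  [AC ∥ GE ∩ CE ∥ AG]
   → G = (-868/219, 583/73)
5. B_x = -19/3  [AC ∥ BD ∩ CD ∥ AB]
6. B_y = 10  [AC ∥ BD ∩ CD ∥ AB]
   → B = (-19/3, 10)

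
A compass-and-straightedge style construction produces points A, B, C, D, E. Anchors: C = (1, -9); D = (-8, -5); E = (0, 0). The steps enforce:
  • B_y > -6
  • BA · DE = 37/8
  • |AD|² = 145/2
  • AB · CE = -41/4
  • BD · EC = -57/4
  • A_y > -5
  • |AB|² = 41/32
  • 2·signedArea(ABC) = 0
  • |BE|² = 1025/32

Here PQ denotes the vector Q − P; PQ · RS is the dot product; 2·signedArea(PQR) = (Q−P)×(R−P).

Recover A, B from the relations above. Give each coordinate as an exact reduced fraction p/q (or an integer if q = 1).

1. B_x = 5/8  [line -1·x + 9·y + 205/4 = 0 ∩ |BE|² = 1025/32]
2. B_y = -45/8  [line -1·x + 9·y + 205/4 = 0 ∩ |BE|² = 1025/32]
   → B = (5/8, -45/8)
3. A_x = 1/2  [2·signedArea(ABC) = 0 ∩ BA · DE = 37/8]
4. A_y = -9/2  [2·signedArea(ABC) = 0 ∩ BA · DE = 37/8]
   → A = (1/2, -9/2)

A = (1/2, -9/2)
B = (5/8, -45/8)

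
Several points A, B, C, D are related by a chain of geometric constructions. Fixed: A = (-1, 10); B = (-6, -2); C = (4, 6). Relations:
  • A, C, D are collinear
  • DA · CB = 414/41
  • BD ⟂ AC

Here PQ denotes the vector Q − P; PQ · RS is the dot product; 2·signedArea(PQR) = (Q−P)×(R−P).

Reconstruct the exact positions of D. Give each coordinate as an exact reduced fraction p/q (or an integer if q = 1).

D = (74/41, 318/41)

1. D_x = 74/41  [A, C, D are collinear ∩ BD ⟂ AC]
2. D_y = 318/41  [A, C, D are collinear ∩ BD ⟂ AC]
   → D = (74/41, 318/41)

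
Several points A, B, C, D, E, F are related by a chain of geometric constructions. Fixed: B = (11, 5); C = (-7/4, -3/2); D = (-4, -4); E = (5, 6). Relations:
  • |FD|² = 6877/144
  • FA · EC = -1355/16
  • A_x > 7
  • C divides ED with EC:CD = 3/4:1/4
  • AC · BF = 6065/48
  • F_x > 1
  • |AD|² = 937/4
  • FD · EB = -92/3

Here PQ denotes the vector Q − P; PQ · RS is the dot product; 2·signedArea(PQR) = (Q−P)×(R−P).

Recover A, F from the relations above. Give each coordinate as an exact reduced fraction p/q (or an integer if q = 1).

1. F_x = 7/4  [line -6·x + 1·y + 32/3 = 0 ∩ |FD|² = 6877/144]
2. F_y = -1/6  [line -6·x + 1·y + 32/3 = 0 ∩ |FD|² = 6877/144]
   → F = (7/4, -1/6)
3. A_x = 8  [AC · BF = 6065/48 ∩ FA · EC = -1355/16]
4. A_y = 11/2  [AC · BF = 6065/48 ∩ FA · EC = -1355/16]
   → A = (8, 11/2)

A = (8, 11/2)
F = (7/4, -1/6)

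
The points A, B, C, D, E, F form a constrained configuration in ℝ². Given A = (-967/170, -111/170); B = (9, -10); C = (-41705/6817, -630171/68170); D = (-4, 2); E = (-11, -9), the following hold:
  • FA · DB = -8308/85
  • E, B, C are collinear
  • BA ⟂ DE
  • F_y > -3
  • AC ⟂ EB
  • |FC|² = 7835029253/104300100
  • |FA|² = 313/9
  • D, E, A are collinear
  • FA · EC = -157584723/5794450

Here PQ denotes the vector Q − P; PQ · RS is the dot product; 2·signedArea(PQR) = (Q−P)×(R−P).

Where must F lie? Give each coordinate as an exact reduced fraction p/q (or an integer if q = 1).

1. F_x = -39/170  [FA · DB = -8308/85 ∩ FA · EC = -157584723/5794450]
2. F_y = -1471/510  [FA · DB = -8308/85 ∩ FA · EC = -157584723/5794450]
   → F = (-39/170, -1471/510)

F = (-39/170, -1471/510)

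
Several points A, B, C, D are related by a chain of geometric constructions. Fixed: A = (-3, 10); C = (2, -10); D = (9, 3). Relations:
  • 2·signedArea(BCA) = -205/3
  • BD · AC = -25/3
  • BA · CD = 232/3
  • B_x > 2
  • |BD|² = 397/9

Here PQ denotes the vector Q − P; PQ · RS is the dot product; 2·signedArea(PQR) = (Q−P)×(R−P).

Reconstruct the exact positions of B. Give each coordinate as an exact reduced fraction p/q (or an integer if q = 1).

1. B_x = 8/3  [BA · CD = 232/3 ∩ BD · AC = -25/3]
2. B_y = 1  [BA · CD = 232/3 ∩ BD · AC = -25/3]
   → B = (8/3, 1)

B = (8/3, 1)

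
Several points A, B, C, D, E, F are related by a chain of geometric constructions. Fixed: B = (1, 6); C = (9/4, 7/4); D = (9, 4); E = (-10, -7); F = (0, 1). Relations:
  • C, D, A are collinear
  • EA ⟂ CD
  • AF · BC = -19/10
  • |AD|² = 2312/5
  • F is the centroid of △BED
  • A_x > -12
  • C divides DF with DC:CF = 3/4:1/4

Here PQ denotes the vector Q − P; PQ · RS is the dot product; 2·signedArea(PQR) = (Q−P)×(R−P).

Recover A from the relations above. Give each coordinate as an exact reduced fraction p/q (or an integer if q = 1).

A = (-57/5, -14/5)

1. A_x = -57/5  [C, D, A are collinear ∩ EA ⟂ CD]
2. A_y = -14/5  [C, D, A are collinear ∩ EA ⟂ CD]
   → A = (-57/5, -14/5)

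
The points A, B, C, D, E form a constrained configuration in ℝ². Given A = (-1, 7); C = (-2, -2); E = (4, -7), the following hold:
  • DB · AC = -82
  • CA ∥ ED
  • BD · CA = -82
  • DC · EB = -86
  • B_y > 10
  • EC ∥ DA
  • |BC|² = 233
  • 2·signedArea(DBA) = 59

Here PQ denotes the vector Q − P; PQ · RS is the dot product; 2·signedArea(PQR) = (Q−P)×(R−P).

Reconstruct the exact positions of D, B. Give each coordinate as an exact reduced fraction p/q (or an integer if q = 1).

1. D_x = 5  [EC ∥ DA ∩ CA ∥ ED]
2. D_y = 2  [EC ∥ DA ∩ CA ∥ ED]
   → D = (5, 2)
3. B_x = 6  [BD · CA = -82 ∩ DC · EB = -86]
4. B_y = 11  [BD · CA = -82 ∩ DC · EB = -86]
   → B = (6, 11)

B = (6, 11)
D = (5, 2)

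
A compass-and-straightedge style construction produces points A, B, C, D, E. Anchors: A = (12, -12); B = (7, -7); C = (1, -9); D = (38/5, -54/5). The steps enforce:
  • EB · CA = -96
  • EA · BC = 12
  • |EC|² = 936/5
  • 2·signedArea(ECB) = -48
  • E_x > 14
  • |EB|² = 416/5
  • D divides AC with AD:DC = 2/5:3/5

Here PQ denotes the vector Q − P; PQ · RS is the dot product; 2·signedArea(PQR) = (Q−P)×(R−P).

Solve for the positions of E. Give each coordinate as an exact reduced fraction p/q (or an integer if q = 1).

E = (71/5, -63/5)

1. E_x = 71/5  [EA · BC = 12 ∩ 2·signedArea(ECB) = -48]
2. E_y = -63/5  [EA · BC = 12 ∩ 2·signedArea(ECB) = -48]
   → E = (71/5, -63/5)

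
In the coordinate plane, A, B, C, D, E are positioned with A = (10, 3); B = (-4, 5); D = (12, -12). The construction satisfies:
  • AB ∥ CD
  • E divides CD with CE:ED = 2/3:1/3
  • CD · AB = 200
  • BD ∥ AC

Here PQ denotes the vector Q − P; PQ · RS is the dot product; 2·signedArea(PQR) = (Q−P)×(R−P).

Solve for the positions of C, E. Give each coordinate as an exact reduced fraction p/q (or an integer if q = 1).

C = (26, -14)
E = (50/3, -38/3)

1. C_x = 26  [AB ∥ CD ∩ BD ∥ AC]
2. C_y = -14  [AB ∥ CD ∩ BD ∥ AC]
   → C = (26, -14)
3. E_x = 50/3  [E divides CD with CE:ED = 2/3:1/3]
4. E_y = -38/3  [E divides CD with CE:ED = 2/3:1/3]
   → E = (50/3, -38/3)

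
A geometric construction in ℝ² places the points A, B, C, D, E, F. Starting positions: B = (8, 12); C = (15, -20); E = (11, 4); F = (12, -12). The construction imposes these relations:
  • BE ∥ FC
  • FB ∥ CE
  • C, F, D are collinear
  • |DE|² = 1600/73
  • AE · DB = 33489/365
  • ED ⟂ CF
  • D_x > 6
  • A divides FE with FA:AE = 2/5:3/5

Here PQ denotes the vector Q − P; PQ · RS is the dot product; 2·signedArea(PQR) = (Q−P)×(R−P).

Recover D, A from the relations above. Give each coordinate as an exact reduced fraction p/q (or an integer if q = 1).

1. D_x = 483/73  [C, F, D are collinear ∩ ED ⟂ CF]
2. D_y = 172/73  [C, F, D are collinear ∩ ED ⟂ CF]
   → D = (483/73, 172/73)
3. A_x = 58/5  [A divides FE with FA:AE = 2/5:3/5]
4. A_y = -28/5  [A divides FE with FA:AE = 2/5:3/5]
   → A = (58/5, -28/5)

A = (58/5, -28/5)
D = (483/73, 172/73)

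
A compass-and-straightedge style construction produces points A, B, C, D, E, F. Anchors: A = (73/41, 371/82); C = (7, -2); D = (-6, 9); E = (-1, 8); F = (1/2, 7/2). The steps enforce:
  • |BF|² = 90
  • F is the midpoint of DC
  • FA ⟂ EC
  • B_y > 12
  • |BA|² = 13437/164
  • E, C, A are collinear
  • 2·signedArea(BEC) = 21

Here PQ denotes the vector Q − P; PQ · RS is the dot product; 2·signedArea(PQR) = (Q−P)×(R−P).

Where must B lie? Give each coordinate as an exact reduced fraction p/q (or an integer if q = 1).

1. B_x = -5/2  [line 10·x + 8·y + -75 = 0 ∩ |BF|² = 90]
2. B_y = 25/2  [line 10·x + 8·y + -75 = 0 ∩ |BF|² = 90]
   → B = (-5/2, 25/2)

B = (-5/2, 25/2)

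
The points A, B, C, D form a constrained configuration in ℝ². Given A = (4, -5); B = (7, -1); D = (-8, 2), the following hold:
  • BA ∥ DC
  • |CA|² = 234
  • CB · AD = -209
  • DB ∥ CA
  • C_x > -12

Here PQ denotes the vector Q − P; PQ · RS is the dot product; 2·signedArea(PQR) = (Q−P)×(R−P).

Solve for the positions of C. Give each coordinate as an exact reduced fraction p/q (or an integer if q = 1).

1. C_x = -11  [DB ∥ CA ∩ BA ∥ DC]
2. C_y = -2  [DB ∥ CA ∩ BA ∥ DC]
   → C = (-11, -2)

C = (-11, -2)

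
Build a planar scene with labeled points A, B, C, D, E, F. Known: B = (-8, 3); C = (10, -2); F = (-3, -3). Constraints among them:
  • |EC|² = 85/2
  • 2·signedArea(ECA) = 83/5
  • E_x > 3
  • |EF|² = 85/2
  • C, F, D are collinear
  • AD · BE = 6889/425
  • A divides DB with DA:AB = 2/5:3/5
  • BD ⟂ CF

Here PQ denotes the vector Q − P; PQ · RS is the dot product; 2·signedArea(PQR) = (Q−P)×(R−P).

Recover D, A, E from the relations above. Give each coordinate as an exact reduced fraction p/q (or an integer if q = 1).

1. D_x = -1277/170  [C, F, D are collinear ∩ BD ⟂ CF]
2. D_y = -569/170  [C, F, D are collinear ∩ BD ⟂ CF]
   → D = (-1277/170, -569/170)
3. A_x = -6551/850  [A divides DB with DA:AB = 2/5:3/5]
4. A_y = -687/850  [A divides DB with DA:AB = 2/5:3/5]
   → A = (-6551/850, -687/850)
5. E_x = 7/2  [2·signedArea(ECA) = 83/5 ∩ AD · BE = 6889/425]
6. E_y = -5/2  [2·signedArea(ECA) = 83/5 ∩ AD · BE = 6889/425]
   → E = (7/2, -5/2)

A = (-6551/850, -687/850)
D = (-1277/170, -569/170)
E = (7/2, -5/2)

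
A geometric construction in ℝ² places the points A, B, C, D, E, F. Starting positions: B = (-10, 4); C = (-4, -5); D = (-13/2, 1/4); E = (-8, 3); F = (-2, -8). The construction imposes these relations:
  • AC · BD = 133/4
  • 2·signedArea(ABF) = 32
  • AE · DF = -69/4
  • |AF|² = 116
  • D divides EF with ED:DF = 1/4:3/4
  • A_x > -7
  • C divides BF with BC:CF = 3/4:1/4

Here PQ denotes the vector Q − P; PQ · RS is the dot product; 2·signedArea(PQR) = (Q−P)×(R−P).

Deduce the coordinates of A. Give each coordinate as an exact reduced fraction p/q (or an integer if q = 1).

1. A_x = -6  [AC · BD = 133/4 ∩ 2·signedArea(ABF) = 32]
2. A_y = 2  [AC · BD = 133/4 ∩ 2·signedArea(ABF) = 32]
   → A = (-6, 2)

A = (-6, 2)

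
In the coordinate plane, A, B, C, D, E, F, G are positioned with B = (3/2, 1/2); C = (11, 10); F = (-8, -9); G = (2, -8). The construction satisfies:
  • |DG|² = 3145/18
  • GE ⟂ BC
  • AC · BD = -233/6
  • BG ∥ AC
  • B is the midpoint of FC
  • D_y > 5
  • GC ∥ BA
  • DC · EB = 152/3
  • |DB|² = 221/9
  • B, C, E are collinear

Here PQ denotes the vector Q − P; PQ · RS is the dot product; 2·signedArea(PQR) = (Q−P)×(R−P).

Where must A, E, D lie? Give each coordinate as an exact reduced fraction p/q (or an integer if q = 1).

A = (21/2, 37/2)
D = (19/6, 31/6)
E = (-5/2, -7/2)

1. A_x = 21/2  [BG ∥ AC ∩ GC ∥ BA]
2. A_y = 37/2  [BG ∥ AC ∩ GC ∥ BA]
   → A = (21/2, 37/2)
3. E_x = -5/2  [B, C, E are collinear ∩ GE ⟂ BC]
4. E_y = -7/2  [B, C, E are collinear ∩ GE ⟂ BC]
   → E = (-5/2, -7/2)
5. D_x = 19/6  [DC · EB = 152/3 ∩ AC · BD = -233/6]
6. D_y = 31/6  [DC · EB = 152/3 ∩ AC · BD = -233/6]
   → D = (19/6, 31/6)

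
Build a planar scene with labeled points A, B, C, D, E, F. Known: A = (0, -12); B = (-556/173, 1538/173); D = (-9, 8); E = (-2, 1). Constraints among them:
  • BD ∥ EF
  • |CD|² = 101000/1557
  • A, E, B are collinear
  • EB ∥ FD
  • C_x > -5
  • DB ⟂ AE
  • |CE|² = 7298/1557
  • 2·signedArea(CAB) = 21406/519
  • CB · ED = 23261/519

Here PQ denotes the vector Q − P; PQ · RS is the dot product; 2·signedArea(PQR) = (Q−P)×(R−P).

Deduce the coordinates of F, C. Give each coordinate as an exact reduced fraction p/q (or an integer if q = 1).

1. F_x = -1347/173  [EB ∥ FD ∩ BD ∥ EF]
2. F_y = 19/173  [EB ∥ FD ∩ BD ∥ EF]
   → F = (-1347/173, 19/173)
3. C_x = -2113/519  [2·signedArea(CAB) = 21406/519 ∩ CB · ED = 23261/519]
4. C_y = 282/173  [2·signedArea(CAB) = 21406/519 ∩ CB · ED = 23261/519]
   → C = (-2113/519, 282/173)

C = (-2113/519, 282/173)
F = (-1347/173, 19/173)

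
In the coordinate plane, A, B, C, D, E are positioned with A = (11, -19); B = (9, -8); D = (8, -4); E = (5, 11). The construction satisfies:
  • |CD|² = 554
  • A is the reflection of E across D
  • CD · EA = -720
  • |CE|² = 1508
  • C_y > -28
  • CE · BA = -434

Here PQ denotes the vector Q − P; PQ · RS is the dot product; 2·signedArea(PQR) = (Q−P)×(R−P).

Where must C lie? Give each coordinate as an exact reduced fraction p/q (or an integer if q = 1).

C = (13, -27)

1. C_x = 13  [CD · EA = -720 ∩ CE · BA = -434]
2. C_y = -27  [CD · EA = -720 ∩ CE · BA = -434]
   → C = (13, -27)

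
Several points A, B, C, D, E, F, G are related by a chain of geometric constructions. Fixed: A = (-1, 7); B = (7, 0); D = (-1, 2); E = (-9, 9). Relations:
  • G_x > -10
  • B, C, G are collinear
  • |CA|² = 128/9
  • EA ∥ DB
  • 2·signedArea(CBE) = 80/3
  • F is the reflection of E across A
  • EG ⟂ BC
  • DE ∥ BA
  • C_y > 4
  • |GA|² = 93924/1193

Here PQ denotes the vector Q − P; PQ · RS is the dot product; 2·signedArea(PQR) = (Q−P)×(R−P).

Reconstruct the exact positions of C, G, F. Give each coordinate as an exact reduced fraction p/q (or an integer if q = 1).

C = (-11/3, 13/3)
F = (7, 5)
G = (-11777/1193, 8177/1193)

1. C_x = -11/3  [line -9·x + -16·y + 109/3 = 0 ∩ |CA|² = 128/9]
2. C_y = 13/3  [line -9·x + -16·y + 109/3 = 0 ∩ |CA|² = 128/9]
   → C = (-11/3, 13/3)
3. G_x = -11777/1193  [B, C, G are collinear ∩ EG ⟂ BC]
4. G_y = 8177/1193  [B, C, G are collinear ∩ EG ⟂ BC]
   → G = (-11777/1193, 8177/1193)
5. F_x = 7  [F is the reflection of E across A]
6. F_y = 5  [F is the reflection of E across A]
   → F = (7, 5)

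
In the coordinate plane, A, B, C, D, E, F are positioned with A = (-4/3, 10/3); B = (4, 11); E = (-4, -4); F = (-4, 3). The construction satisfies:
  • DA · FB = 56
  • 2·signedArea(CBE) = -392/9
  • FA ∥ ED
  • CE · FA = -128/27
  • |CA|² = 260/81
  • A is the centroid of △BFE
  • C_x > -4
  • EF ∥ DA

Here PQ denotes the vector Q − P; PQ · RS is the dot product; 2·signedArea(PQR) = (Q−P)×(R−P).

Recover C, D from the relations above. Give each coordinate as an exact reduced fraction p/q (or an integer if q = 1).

1. C_x = -28/9  [2·signedArea(CBE) = -392/9 ∩ CE · FA = -128/27]
2. C_y = 28/9  [2·signedArea(CBE) = -392/9 ∩ CE · FA = -128/27]
   → C = (-28/9, 28/9)
3. D_x = -4/3  [EF ∥ DA ∩ FA ∥ ED]
4. D_y = -11/3  [EF ∥ DA ∩ FA ∥ ED]
   → D = (-4/3, -11/3)

C = (-28/9, 28/9)
D = (-4/3, -11/3)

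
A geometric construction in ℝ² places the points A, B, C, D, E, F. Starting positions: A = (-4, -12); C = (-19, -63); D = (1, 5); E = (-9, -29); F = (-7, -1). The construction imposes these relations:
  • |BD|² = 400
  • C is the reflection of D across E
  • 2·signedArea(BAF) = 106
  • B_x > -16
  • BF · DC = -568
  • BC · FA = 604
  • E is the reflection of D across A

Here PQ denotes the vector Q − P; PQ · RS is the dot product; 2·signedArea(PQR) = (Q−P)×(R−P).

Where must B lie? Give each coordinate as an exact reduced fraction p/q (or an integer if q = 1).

B = (-15, -7)

1. B_x = -15  [2·signedArea(BAF) = 106 ∩ BC · FA = 604]
2. B_y = -7  [2·signedArea(BAF) = 106 ∩ BC · FA = 604]
   → B = (-15, -7)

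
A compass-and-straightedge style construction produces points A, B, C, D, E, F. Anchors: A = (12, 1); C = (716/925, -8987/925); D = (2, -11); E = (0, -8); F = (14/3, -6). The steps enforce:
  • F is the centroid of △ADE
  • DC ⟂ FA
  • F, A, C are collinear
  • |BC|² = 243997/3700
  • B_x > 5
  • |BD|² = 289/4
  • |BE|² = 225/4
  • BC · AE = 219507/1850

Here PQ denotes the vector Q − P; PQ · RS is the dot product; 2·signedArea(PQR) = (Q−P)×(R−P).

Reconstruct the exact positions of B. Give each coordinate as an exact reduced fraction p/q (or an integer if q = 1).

1. B_x = 6  [line 12·x + 9·y + -81/2 = 0 ∩ |BE|² = 225/4]
2. B_y = -7/2  [line 12·x + 9·y + -81/2 = 0 ∩ |BE|² = 225/4]
   → B = (6, -7/2)

B = (6, -7/2)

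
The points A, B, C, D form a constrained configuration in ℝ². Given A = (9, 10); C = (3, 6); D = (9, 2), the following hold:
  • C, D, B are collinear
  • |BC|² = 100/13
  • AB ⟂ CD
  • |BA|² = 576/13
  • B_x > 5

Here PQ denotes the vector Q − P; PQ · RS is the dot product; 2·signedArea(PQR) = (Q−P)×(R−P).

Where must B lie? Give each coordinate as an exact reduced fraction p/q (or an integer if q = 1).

1. B_x = 69/13  [C, D, B are collinear ∩ AB ⟂ CD]
2. B_y = 58/13  [C, D, B are collinear ∩ AB ⟂ CD]
   → B = (69/13, 58/13)

B = (69/13, 58/13)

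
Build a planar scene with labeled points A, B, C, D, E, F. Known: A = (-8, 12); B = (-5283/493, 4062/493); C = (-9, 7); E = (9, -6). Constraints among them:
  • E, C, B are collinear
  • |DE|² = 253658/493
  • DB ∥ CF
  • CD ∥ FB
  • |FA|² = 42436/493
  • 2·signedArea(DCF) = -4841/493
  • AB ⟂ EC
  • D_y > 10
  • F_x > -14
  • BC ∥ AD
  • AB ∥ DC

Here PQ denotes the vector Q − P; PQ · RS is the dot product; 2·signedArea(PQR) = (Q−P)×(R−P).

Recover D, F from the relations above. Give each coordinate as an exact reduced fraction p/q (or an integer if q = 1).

1. D_x = -3098/493  [AB ∥ DC ∩ BC ∥ AD]
2. D_y = 5305/493  [AB ∥ DC ∩ BC ∥ AD]
   → D = (-3098/493, 5305/493)
3. F_x = -6622/493  [CD ∥ FB ∩ DB ∥ CF]
4. F_y = 2208/493  [CD ∥ FB ∩ DB ∥ CF]
   → F = (-6622/493, 2208/493)

D = (-3098/493, 5305/493)
F = (-6622/493, 2208/493)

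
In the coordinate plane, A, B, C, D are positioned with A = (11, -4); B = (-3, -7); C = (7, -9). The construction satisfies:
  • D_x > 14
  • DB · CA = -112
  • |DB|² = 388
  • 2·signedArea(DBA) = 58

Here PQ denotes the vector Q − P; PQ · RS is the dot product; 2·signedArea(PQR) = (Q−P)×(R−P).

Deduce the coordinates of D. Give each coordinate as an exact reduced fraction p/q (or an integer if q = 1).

1. D_x = 15  [2·signedArea(DBA) = 58 ∩ DB · CA = -112]
2. D_y = 1  [2·signedArea(DBA) = 58 ∩ DB · CA = -112]
   → D = (15, 1)

D = (15, 1)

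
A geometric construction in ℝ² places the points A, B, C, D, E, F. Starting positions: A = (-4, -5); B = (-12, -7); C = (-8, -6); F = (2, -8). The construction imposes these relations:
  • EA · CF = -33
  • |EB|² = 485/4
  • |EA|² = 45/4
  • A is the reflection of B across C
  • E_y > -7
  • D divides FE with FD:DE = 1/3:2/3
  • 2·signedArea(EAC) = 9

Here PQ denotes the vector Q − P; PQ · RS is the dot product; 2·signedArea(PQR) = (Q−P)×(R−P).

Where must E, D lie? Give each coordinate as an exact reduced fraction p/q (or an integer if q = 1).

D = (1, -15/2)
E = (-1, -13/2)

1. E_x = -1  [2·signedArea(EAC) = 9 ∩ EA · CF = -33]
2. E_y = -13/2  [2·signedArea(EAC) = 9 ∩ EA · CF = -33]
   → E = (-1, -13/2)
3. D_x = 1  [D divides FE with FD:DE = 1/3:2/3]
4. D_y = -15/2  [D divides FE with FD:DE = 1/3:2/3]
   → D = (1, -15/2)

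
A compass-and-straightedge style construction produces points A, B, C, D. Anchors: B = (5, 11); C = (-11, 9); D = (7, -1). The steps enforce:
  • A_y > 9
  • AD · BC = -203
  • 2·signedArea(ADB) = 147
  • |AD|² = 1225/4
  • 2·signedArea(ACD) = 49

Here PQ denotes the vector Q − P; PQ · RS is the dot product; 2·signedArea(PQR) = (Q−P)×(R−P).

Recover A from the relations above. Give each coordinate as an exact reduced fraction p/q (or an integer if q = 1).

1. A_x = -7  [2·signedArea(ADB) = 147 ∩ AD · BC = -203]
2. A_y = 19/2  [2·signedArea(ADB) = 147 ∩ AD · BC = -203]
   → A = (-7, 19/2)

A = (-7, 19/2)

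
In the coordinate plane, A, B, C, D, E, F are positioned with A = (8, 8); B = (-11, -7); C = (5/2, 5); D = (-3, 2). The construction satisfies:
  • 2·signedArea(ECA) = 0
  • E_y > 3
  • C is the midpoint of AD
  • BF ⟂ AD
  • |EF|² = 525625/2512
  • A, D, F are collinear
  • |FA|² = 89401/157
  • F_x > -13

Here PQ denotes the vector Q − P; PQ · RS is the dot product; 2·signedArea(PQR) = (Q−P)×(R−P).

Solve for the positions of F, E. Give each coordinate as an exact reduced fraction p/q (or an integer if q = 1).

1. F_x = -2033/157  [A, D, F are collinear ∩ BF ⟂ AD]
2. F_y = -538/157  [A, D, F are collinear ∩ BF ⟂ AD]
   → F = (-2033/157, -538/157)
3. E_x = -1/4  [line -3·x + 11/2·y + -20 = 0 ∩ |EF|² = 525625/2512]
4. E_y = 7/2  [line -3·x + 11/2·y + -20 = 0 ∩ |EF|² = 525625/2512]
   → E = (-1/4, 7/2)

E = (-1/4, 7/2)
F = (-2033/157, -538/157)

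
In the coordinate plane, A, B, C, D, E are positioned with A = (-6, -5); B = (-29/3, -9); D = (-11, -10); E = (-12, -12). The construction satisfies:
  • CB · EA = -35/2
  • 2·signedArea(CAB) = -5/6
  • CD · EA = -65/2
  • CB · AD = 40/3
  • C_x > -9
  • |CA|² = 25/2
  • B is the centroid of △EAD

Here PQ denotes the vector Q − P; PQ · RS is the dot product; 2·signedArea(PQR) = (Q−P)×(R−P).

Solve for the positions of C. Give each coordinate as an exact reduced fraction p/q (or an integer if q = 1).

C = (-17/2, -15/2)

1. C_x = -17/2  [CB · AD = 40/3 ∩ CD · EA = -65/2]
2. C_y = -15/2  [CB · AD = 40/3 ∩ CD · EA = -65/2]
   → C = (-17/2, -15/2)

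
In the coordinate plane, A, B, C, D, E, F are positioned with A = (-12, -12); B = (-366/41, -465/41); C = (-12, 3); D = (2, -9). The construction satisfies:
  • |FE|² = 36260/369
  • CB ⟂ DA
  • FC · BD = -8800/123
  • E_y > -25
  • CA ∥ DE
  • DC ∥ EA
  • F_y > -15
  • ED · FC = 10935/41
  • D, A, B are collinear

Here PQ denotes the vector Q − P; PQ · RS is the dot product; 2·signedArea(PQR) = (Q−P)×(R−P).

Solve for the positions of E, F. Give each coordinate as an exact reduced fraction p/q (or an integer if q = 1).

1. E_x = 2  [DC ∥ EA ∩ CA ∥ DE]
2. E_y = -24  [DC ∥ EA ∩ CA ∥ DE]
   → E = (2, -24)
3. F_x = -202/123  [FC · BD = -8800/123 ∩ ED · FC = 10935/41]
4. F_y = -606/41  [FC · BD = -8800/123 ∩ ED · FC = 10935/41]
   → F = (-202/123, -606/41)

E = (2, -24)
F = (-202/123, -606/41)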